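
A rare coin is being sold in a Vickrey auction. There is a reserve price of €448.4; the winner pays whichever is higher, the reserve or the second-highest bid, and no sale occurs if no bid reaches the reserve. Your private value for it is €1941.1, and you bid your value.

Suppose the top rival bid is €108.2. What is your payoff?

€1492.7

Your bid €1941.1 is the highest and exceeds the reserve.
Price = max(second-highest bid, reserve) = max(€108.2, €448.4) = €448.4.
Payoff = €1941.1 − €448.4 = €1492.7.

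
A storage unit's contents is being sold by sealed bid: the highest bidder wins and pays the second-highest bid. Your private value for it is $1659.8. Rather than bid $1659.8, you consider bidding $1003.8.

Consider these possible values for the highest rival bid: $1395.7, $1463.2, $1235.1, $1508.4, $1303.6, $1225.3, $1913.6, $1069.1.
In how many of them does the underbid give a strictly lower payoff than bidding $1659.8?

7

The deviation hurts exactly when the highest competing bid lies strictly between $1003.8 and $1659.8 — underbidding then forfeits a profitable win.
$1395.7: inside the interval → strictly worse (loss $264.1).
$1463.2: inside the interval → strictly worse (loss $196.6).
$1235.1: inside the interval → strictly worse (loss $424.7).
$1508.4: inside the interval → strictly worse (loss $151.4).
$1303.6: inside the interval → strictly worse (loss $356.2).
$1225.3: inside the interval → strictly worse (loss $434.5).
$1913.6: above both → same outcome either way.
$1069.1: inside the interval → strictly worse (loss $590.7).
Count: 7.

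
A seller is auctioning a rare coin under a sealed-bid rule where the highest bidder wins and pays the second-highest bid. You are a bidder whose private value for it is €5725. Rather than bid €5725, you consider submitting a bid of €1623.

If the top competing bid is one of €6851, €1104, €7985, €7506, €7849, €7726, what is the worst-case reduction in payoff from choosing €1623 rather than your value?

€6851: same outcome either way → loss €0.
€1104: same outcome either way → loss €0.
€7985: same outcome either way → loss €0.
€7506: same outcome either way → loss €0.
€7849: same outcome either way → loss €0.
€7726: same outcome either way → loss €0.
Maximum loss: €0.

€0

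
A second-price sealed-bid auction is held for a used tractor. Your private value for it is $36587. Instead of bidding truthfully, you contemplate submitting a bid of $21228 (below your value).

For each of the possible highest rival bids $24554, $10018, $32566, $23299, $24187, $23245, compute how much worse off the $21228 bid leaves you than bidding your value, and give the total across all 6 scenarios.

The deviation costs you only when the competing bid falls strictly between $21228 and $36587; elsewhere both bids give the same outcome.
$24554: truthful payoff $12033, deviation payoff $0 → loss $12033.
$10018: outcomes coincide → loss $0.
$32566: truthful payoff $4021, deviation payoff $0 → loss $4021.
$23299: truthful payoff $13288, deviation payoff $0 → loss $13288.
$24187: truthful payoff $12400, deviation payoff $0 → loss $12400.
$23245: truthful payoff $13342, deviation payoff $0 → loss $13342.
Total loss = $12033 + $4021 + $13288 + $12400 + $13342 = $55084.

$55084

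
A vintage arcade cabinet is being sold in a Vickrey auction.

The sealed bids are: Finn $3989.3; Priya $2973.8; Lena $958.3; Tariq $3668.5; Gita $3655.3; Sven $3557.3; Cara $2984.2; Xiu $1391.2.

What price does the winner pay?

Highest bid: Finn at $3989.3, so Finn wins.
Second-highest bid: Tariq at $3668.5 — that is the price the winner pays.

$3668.5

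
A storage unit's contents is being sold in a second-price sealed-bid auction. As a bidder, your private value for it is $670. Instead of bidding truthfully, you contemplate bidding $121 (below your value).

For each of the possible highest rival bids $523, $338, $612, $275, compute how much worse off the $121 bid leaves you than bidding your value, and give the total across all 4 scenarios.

The deviation costs you only when the competing bid falls strictly between $121 and $670; elsewhere both bids give the same outcome.
$523: truthful payoff $147, deviation payoff $0 → loss $147.
$338: truthful payoff $332, deviation payoff $0 → loss $332.
$612: truthful payoff $58, deviation payoff $0 → loss $58.
$275: truthful payoff $395, deviation payoff $0 → loss $395.
Total loss = $147 + $332 + $58 + $395 = $932.

$932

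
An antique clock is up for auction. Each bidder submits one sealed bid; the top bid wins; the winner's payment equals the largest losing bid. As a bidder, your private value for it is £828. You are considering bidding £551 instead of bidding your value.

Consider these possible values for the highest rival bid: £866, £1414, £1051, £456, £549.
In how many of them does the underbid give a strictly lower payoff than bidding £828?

The deviation hurts exactly when the highest competing bid lies strictly between £551 and £828 — underbidding then forfeits a profitable win.
£866: above both → same outcome either way.
£1414: above both → same outcome either way.
£1051: above both → same outcome either way.
£456: below both → same outcome either way.
£549: below both → same outcome either way.
Count: 0.

0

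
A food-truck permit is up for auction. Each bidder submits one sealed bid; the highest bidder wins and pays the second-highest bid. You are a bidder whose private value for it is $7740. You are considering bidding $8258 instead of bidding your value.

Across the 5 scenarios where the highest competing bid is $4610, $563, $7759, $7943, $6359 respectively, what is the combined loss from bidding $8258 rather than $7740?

The deviation costs you only when the competing bid falls strictly between $7740 and $8258; elsewhere both bids give the same outcome.
$4610: outcomes coincide → loss $0.
$563: outcomes coincide → loss $0.
$7759: truthful payoff $0, deviation payoff −$19 → loss $19.
$7943: truthful payoff $0, deviation payoff −$203 → loss $203.
$6359: outcomes coincide → loss $0.
Total loss = $19 + $203 = $222.

$222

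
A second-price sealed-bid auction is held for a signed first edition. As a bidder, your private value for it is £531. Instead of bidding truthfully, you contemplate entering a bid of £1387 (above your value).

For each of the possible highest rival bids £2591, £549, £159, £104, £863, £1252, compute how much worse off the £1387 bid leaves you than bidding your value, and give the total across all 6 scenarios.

£1071

The deviation costs you only when the competing bid falls strictly between £531 and £1387; elsewhere both bids give the same outcome.
£2591: outcomes coincide → loss £0.
£549: truthful payoff £0, deviation payoff −£18 → loss £18.
£159: outcomes coincide → loss £0.
£104: outcomes coincide → loss £0.
£863: truthful payoff £0, deviation payoff −£332 → loss £332.
£1252: truthful payoff £0, deviation payoff −£721 → loss £721.
Total loss = £18 + £332 + £721 = £1071.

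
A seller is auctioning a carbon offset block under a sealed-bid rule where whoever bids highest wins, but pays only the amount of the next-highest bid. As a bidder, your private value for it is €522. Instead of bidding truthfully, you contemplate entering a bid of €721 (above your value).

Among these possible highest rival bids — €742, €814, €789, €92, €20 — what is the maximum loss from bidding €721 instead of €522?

€742: same outcome either way → loss €0.
€814: same outcome either way → loss €0.
€789: same outcome either way → loss €0.
€92: same outcome either way → loss €0.
€20: same outcome either way → loss €0.
Maximum loss: €0.

€0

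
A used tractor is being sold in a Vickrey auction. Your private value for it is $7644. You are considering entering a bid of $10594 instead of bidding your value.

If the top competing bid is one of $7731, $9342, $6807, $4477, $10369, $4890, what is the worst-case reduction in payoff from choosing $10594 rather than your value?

$7731: truthful gives $0, deviation gives −$87 → loss $87.
$9342: truthful gives $0, deviation gives −$1698 → loss $1698.
$6807: same outcome either way → loss $0.
$4477: same outcome either way → loss $0.
$10369: truthful gives $0, deviation gives −$2725 → loss $2725.
$4890: same outcome either way → loss $0.
Maximum loss: $2725.

$2725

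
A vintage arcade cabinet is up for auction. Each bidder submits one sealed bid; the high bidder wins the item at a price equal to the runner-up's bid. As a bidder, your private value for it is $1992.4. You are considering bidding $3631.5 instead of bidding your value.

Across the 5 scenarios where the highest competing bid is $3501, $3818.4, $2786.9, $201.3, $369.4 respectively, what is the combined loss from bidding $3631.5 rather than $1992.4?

The deviation costs you only when the competing bid falls strictly between $1992.4 and $3631.5; elsewhere both bids give the same outcome.
$3501: truthful payoff $0, deviation payoff −$1508.6 → loss $1508.6.
$3818.4: outcomes coincide → loss $0.
$2786.9: truthful payoff $0, deviation payoff −$794.5 → loss $794.5.
$201.3: outcomes coincide → loss $0.
$369.4: outcomes coincide → loss $0.
Total loss = $1508.6 + $794.5 = $2303.1.

$2303.1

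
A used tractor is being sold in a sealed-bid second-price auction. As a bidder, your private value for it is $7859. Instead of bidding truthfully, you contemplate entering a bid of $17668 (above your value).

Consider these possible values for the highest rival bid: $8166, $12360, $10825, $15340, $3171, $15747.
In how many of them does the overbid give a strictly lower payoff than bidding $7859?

The deviation hurts exactly when the highest competing bid lies strictly between $7859 and $17668 — overbidding then wins at a price above your value.
$8166: inside the interval → strictly worse (loss $307).
$12360: inside the interval → strictly worse (loss $4501).
$10825: inside the interval → strictly worse (loss $2966).
$15340: inside the interval → strictly worse (loss $7481).
$3171: below both → same outcome either way.
$15747: inside the interval → strictly worse (loss $7888).
Count: 5.

5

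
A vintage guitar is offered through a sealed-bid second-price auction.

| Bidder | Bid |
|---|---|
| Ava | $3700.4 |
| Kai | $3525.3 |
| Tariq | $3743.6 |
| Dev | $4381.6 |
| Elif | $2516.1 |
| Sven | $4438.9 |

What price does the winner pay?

$4381.6

Highest bid: Sven at $4438.9, so Sven wins.
Second-highest bid: Dev at $4381.6 — that is the price the winner pays.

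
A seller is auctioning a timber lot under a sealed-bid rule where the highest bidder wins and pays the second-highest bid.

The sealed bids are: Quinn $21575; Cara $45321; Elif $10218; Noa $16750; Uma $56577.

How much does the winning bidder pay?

Highest bid: Uma at $56577, so Uma wins.
Second-highest bid: Cara at $45321 — that is the price the winner pays.

$45321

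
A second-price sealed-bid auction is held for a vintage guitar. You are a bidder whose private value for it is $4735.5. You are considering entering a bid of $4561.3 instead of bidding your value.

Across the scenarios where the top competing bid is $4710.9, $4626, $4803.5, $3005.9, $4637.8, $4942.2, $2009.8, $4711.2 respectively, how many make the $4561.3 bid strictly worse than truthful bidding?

4

The deviation hurts exactly when the highest competing bid lies strictly between $4561.3 and $4735.5 — underbidding then forfeits a profitable win.
$4710.9: inside the interval → strictly worse (loss $24.6).
$4626: inside the interval → strictly worse (loss $109.5).
$4803.5: above both → same outcome either way.
$3005.9: below both → same outcome either way.
$4637.8: inside the interval → strictly worse (loss $97.7).
$4942.2: above both → same outcome either way.
$2009.8: below both → same outcome either way.
$4711.2: inside the interval → strictly worse (loss $24.3).
Count: 4.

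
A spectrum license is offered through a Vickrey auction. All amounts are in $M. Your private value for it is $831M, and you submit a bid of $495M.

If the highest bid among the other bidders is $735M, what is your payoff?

$0M

Your bid $495M is below the highest competing bid $735M, so you lose.
A losing bidder pays nothing and receives nothing: payoff = $0M.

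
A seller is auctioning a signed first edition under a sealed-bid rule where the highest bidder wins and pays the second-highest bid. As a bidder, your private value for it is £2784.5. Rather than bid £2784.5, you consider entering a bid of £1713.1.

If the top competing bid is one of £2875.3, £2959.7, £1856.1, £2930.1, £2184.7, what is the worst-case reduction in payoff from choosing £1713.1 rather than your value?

£928.4

£2875.3: same outcome either way → loss £0.
£2959.7: same outcome either way → loss £0.
£1856.1: truthful gives £928.4, deviation gives £0 → loss £928.4.
£2930.1: same outcome either way → loss £0.
£2184.7: truthful gives £599.8, deviation gives £0 → loss £599.8.
Maximum loss: £928.4.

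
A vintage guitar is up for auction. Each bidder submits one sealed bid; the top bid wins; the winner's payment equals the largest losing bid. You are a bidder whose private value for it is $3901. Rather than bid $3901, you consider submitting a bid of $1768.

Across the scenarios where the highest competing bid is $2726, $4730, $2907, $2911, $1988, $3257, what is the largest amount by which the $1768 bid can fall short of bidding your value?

$2726: truthful gives $1175, deviation gives $0 → loss $1175.
$4730: same outcome either way → loss $0.
$2907: truthful gives $994, deviation gives $0 → loss $994.
$2911: truthful gives $990, deviation gives $0 → loss $990.
$1988: truthful gives $1913, deviation gives $0 → loss $1913.
$3257: truthful gives $644, deviation gives $0 → loss $644.
Maximum loss: $1913.

$1913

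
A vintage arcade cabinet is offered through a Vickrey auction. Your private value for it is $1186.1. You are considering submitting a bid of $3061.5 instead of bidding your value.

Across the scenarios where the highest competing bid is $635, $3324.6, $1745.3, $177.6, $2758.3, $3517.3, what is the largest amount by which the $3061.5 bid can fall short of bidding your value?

$635: same outcome either way → loss $0.
$3324.6: same outcome either way → loss $0.
$1745.3: truthful gives $0, deviation gives −$559.2 → loss $559.2.
$177.6: same outcome either way → loss $0.
$2758.3: truthful gives $0, deviation gives −$1572.2 → loss $1572.2.
$3517.3: same outcome either way → loss $0.
Maximum loss: $1572.2.

$1572.2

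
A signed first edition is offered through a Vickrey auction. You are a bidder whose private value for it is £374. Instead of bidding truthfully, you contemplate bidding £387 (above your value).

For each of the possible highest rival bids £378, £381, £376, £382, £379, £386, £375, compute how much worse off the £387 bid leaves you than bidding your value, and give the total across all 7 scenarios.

£39

The deviation costs you only when the competing bid falls strictly between £374 and £387; elsewhere both bids give the same outcome.
£378: truthful payoff £0, deviation payoff −£4 → loss £4.
£381: truthful payoff £0, deviation payoff −£7 → loss £7.
£376: truthful payoff £0, deviation payoff −£2 → loss £2.
£382: truthful payoff £0, deviation payoff −£8 → loss £8.
£379: truthful payoff £0, deviation payoff −£5 → loss £5.
£386: truthful payoff £0, deviation payoff −£12 → loss £12.
£375: truthful payoff £0, deviation payoff −£1 → loss £1.
Total loss = £4 + £7 + £2 + £8 + £5 + £12 + £1 = £39.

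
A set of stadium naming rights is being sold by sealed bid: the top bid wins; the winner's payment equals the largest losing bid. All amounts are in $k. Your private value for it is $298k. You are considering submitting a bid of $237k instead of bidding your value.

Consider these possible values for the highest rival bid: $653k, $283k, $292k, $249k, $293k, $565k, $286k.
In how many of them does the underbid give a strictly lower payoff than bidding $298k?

5

The deviation hurts exactly when the highest competing bid lies strictly between $237k and $298k — underbidding then forfeits a profitable win.
$653k: above both → same outcome either way.
$283k: inside the interval → strictly worse (loss $15k).
$292k: inside the interval → strictly worse (loss $6k).
$249k: inside the interval → strictly worse (loss $49k).
$293k: inside the interval → strictly worse (loss $5k).
$565k: above both → same outcome either way.
$286k: inside the interval → strictly worse (loss $12k).
Count: 5.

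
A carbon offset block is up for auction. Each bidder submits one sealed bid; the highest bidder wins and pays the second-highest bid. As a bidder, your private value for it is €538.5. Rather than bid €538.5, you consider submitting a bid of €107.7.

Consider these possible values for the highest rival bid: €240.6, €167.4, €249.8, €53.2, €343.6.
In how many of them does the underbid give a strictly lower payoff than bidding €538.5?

4

The deviation hurts exactly when the highest competing bid lies strictly between €107.7 and €538.5 — underbidding then forfeits a profitable win.
€240.6: inside the interval → strictly worse (loss €297.9).
€167.4: inside the interval → strictly worse (loss €371.1).
€249.8: inside the interval → strictly worse (loss €288.7).
€53.2: below both → same outcome either way.
€343.6: inside the interval → strictly worse (loss €194.9).
Count: 4.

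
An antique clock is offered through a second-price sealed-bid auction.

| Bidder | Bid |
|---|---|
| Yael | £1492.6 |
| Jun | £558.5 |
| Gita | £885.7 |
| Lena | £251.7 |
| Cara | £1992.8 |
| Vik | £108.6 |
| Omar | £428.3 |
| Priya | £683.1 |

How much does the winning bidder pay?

Highest bid: Cara at £1992.8, so Cara wins.
Second-highest bid: Yael at £1492.6 — that is the price the winner pays.

£1492.6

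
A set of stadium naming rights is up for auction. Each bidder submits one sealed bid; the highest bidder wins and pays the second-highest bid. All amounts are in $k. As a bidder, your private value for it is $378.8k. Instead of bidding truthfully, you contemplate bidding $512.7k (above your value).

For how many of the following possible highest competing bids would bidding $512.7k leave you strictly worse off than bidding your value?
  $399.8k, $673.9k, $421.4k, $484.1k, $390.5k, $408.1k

5

The deviation hurts exactly when the highest competing bid lies strictly between $378.8k and $512.7k — overbidding then wins at a price above your value.
$399.8k: inside the interval → strictly worse (loss $21k).
$673.9k: above both → same outcome either way.
$421.4k: inside the interval → strictly worse (loss $42.6k).
$484.1k: inside the interval → strictly worse (loss $105.3k).
$390.5k: inside the interval → strictly worse (loss $11.7k).
$408.1k: inside the interval → strictly worse (loss $29.3k).
Count: 5.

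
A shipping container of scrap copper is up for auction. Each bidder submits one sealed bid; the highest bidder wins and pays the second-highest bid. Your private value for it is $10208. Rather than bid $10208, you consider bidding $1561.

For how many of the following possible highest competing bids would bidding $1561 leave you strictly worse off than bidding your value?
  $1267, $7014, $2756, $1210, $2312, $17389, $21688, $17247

The deviation hurts exactly when the highest competing bid lies strictly between $1561 and $10208 — underbidding then forfeits a profitable win.
$1267: below both → same outcome either way.
$7014: inside the interval → strictly worse (loss $3194).
$2756: inside the interval → strictly worse (loss $7452).
$1210: below both → same outcome either way.
$2312: inside the interval → strictly worse (loss $7896).
$17389: above both → same outcome either way.
$21688: above both → same outcome either way.
$17247: above both → same outcome either way.
Count: 3.

3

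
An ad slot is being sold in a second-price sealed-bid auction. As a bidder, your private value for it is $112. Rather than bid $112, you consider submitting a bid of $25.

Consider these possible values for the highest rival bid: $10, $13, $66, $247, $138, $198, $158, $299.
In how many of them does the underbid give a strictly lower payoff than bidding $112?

1

The deviation hurts exactly when the highest competing bid lies strictly between $25 and $112 — underbidding then forfeits a profitable win.
$10: below both → same outcome either way.
$13: below both → same outcome either way.
$66: inside the interval → strictly worse (loss $46).
$247: above both → same outcome either way.
$138: above both → same outcome either way.
$198: above both → same outcome either way.
$158: above both → same outcome either way.
$299: above both → same outcome either way.
Count: 1.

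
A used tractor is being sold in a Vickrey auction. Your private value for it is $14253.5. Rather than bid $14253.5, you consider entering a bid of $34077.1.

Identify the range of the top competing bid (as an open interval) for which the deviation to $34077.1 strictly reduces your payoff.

If the competing bid is below $14253.5, both bids win at the same price — no difference.
If it is above $34077.1, both bids lose — no difference.
If it lies strictly between $14253.5 and $34077.1, bidding your value loses (payoff 0) while bidding $34077.1 wins at a price above your value (payoff negative).
So the deviation strictly hurts on the open interval ($14253.5, $34077.1).

($14253.5, $34077.1)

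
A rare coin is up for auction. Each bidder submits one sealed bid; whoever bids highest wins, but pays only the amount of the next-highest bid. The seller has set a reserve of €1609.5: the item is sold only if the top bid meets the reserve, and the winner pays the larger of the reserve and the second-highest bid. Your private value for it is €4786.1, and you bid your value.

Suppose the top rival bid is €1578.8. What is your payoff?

€3176.6

Your bid €4786.1 is the highest and exceeds the reserve.
Price = max(second-highest bid, reserve) = max(€1578.8, €1609.5) = €1609.5.
Payoff = €4786.1 − €1609.5 = €3176.6.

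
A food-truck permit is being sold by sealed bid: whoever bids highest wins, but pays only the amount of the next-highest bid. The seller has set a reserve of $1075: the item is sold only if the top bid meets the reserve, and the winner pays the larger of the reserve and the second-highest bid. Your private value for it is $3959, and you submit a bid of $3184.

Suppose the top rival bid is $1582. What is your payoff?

Your bid $3184 is the highest and exceeds the reserve.
Price = max(second-highest bid, reserve) = max($1582, $1075) = $1582.
Payoff = $3959 − $1582 = $2377.

$2377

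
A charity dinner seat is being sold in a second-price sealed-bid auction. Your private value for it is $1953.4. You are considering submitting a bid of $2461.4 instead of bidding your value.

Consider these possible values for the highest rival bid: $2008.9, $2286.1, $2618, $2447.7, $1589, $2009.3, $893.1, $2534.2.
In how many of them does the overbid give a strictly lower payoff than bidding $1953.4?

The deviation hurts exactly when the highest competing bid lies strictly between $1953.4 and $2461.4 — overbidding then wins at a price above your value.
$2008.9: inside the interval → strictly worse (loss $55.5).
$2286.1: inside the interval → strictly worse (loss $332.7).
$2618: above both → same outcome either way.
$2447.7: inside the interval → strictly worse (loss $494.3).
$1589: below both → same outcome either way.
$2009.3: inside the interval → strictly worse (loss $55.9).
$893.1: below both → same outcome either way.
$2534.2: above both → same outcome either way.
Count: 4.

4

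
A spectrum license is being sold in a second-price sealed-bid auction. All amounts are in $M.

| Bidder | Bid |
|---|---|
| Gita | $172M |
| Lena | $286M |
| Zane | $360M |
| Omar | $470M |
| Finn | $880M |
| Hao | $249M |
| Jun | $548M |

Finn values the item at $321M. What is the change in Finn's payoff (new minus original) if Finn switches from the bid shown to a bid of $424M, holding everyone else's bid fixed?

The highest bid among the other bidders is $548M; Finn's bid doesn't change that.
Original bid $880M: Finn is highest, pays the top rival bid $548M; payoff $321M − $548M = −$227M.
Alternative bid $424M: Finn is not highest (top rival bid is $548M); payoff $0M.
Change in payoff = $0M − (−$227M) = $227M.

$227M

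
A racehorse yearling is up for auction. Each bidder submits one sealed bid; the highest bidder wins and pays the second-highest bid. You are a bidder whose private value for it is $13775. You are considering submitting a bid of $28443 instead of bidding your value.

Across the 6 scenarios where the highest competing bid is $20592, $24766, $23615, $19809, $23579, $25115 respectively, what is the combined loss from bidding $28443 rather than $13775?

The deviation costs you only when the competing bid falls strictly between $13775 and $28443; elsewhere both bids give the same outcome.
$20592: truthful payoff $0, deviation payoff −$6817 → loss $6817.
$24766: truthful payoff $0, deviation payoff −$10991 → loss $10991.
$23615: truthful payoff $0, deviation payoff −$9840 → loss $9840.
$19809: truthful payoff $0, deviation payoff −$6034 → loss $6034.
$23579: truthful payoff $0, deviation payoff −$9804 → loss $9804.
$25115: truthful payoff $0, deviation payoff −$11340 → loss $11340.
Total loss = $6817 + $10991 + $9840 + $6034 + $9804 + $11340 = $54826.
In a second-price auction your bid sets only whether you win, not what you pay, so bidding your true value is weakly dominant.

$54826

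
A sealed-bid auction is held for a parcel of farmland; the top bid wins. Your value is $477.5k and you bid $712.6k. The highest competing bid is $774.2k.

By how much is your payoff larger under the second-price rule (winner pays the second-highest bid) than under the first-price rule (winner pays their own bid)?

Your bid $712.6k is below $774.2k, so you lose under either rule.
Payoff is $0k in both cases; difference = $0k.

$0k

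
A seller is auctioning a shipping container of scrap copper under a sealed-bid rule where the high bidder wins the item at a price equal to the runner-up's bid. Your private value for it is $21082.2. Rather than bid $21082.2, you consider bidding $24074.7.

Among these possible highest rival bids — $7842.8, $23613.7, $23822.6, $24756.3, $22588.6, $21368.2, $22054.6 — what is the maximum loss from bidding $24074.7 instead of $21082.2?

$7842.8: same outcome either way → loss $0.
$23613.7: truthful gives $0, deviation gives −$2531.5 → loss $2531.5.
$23822.6: truthful gives $0, deviation gives −$2740.4 → loss $2740.4.
$24756.3: same outcome either way → loss $0.
$22588.6: truthful gives $0, deviation gives −$1506.4 → loss $1506.4.
$21368.2: truthful gives $0, deviation gives −$286 → loss $286.
$22054.6: truthful gives $0, deviation gives −$972.4 → loss $972.4.
Maximum loss: $2740.4.

$2740.4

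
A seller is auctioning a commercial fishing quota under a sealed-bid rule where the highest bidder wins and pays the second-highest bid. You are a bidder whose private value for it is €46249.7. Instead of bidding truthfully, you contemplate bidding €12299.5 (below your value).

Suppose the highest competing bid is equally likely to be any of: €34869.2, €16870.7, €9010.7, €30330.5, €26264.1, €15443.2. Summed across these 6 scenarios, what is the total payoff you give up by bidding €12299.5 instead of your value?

€107470.8

The deviation costs you only when the competing bid falls strictly between €12299.5 and €46249.7; elsewhere both bids give the same outcome.
€34869.2: truthful payoff €11380.5, deviation payoff €0 → loss €11380.5.
€16870.7: truthful payoff €29379, deviation payoff €0 → loss €29379.
€9010.7: outcomes coincide → loss €0.
€30330.5: truthful payoff €15919.2, deviation payoff €0 → loss €15919.2.
€26264.1: truthful payoff €19985.6, deviation payoff €0 → loss €19985.6.
€15443.2: truthful payoff €30806.5, deviation payoff €0 → loss €30806.5.
Total loss = €11380.5 + €29379 + €15919.2 + €19985.6 + €30806.5 = €107470.8.
Because the price is fixed by the runner-up's bid, deviating from your value can only change a good outcome into a bad one — never the reverse.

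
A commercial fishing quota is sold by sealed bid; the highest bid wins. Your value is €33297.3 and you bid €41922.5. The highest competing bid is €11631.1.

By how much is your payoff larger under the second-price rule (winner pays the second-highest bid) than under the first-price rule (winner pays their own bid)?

You have the highest bid, so you win under either rule.
Second-price: pay €11631.1 → payoff €21666.2.
First-price: pay your own bid €41922.5 → payoff −€8625.2.
Difference = €21666.2 − (−€8625.2) = €30291.4.

€30291.4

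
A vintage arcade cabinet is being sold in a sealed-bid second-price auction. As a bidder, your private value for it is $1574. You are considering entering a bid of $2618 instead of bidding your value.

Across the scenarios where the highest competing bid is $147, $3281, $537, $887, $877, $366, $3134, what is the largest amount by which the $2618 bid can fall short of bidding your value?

$147: same outcome either way → loss $0.
$3281: same outcome either way → loss $0.
$537: same outcome either way → loss $0.
$887: same outcome either way → loss $0.
$877: same outcome either way → loss $0.
$366: same outcome either way → loss $0.
$3134: same outcome either way → loss $0.
Maximum loss: $0.

$0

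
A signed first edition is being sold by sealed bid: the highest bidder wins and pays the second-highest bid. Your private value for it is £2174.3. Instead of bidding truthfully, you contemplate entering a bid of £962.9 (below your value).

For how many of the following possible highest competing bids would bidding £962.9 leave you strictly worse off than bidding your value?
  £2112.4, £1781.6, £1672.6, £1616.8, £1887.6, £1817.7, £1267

The deviation hurts exactly when the highest competing bid lies strictly between £962.9 and £2174.3 — underbidding then forfeits a profitable win.
£2112.4: inside the interval → strictly worse (loss £61.9).
£1781.6: inside the interval → strictly worse (loss £392.7).
£1672.6: inside the interval → strictly worse (loss £501.7).
£1616.8: inside the interval → strictly worse (loss £557.5).
£1887.6: inside the interval → strictly worse (loss £286.7).
£1817.7: inside the interval → strictly worse (loss £356.6).
£1267: inside the interval → strictly worse (loss £907.3).
Count: 7.

7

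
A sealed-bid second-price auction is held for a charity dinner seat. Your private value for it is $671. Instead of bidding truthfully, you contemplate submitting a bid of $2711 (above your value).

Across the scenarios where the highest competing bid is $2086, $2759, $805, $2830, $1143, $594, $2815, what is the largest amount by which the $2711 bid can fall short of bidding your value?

$2086: truthful gives $0, deviation gives −$1415 → loss $1415.
$2759: same outcome either way → loss $0.
$805: truthful gives $0, deviation gives −$134 → loss $134.
$2830: same outcome either way → loss $0.
$1143: truthful gives $0, deviation gives −$472 → loss $472.
$594: same outcome either way → loss $0.
$2815: same outcome either way → loss $0.
Maximum loss: $1415.

$1415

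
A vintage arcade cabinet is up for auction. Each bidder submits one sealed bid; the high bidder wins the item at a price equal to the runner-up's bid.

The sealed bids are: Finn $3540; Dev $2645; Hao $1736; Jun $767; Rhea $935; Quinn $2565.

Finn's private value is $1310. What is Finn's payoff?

−$1335

Highest bid: Finn at $3540, so Finn wins.
Second-highest bid: Dev at $2645 — that is the price the winner pays.
Finn's payoff = value − price = $1310 − $2645 = −$1335.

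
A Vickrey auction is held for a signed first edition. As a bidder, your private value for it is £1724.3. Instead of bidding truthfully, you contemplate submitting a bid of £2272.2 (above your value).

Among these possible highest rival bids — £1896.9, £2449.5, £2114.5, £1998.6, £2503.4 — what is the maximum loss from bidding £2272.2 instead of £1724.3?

£1896.9: truthful gives £0, deviation gives −£172.6 → loss £172.6.
£2449.5: same outcome either way → loss £0.
£2114.5: truthful gives £0, deviation gives −£390.2 → loss £390.2.
£1998.6: truthful gives £0, deviation gives −£274.3 → loss £274.3.
£2503.4: same outcome either way → loss £0.
Maximum loss: £390.2.

£390.2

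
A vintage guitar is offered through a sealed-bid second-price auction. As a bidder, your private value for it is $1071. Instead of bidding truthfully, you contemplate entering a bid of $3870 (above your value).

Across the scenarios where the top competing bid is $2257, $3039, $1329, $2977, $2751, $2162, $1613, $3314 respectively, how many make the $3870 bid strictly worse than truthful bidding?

The deviation hurts exactly when the highest competing bid lies strictly between $1071 and $3870 — overbidding then wins at a price above your value.
$2257: inside the interval → strictly worse (loss $1186).
$3039: inside the interval → strictly worse (loss $1968).
$1329: inside the interval → strictly worse (loss $258).
$2977: inside the interval → strictly worse (loss $1906).
$2751: inside the interval → strictly worse (loss $1680).
$2162: inside the interval → strictly worse (loss $1091).
$1613: inside the interval → strictly worse (loss $542).
$3314: inside the interval → strictly worse (loss $2243).
Count: 8.

8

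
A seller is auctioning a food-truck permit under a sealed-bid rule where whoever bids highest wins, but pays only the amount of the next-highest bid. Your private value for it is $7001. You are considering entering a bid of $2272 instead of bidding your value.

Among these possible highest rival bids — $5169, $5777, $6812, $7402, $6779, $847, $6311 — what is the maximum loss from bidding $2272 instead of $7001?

$1832

$5169: truthful gives $1832, deviation gives $0 → loss $1832.
$5777: truthful gives $1224, deviation gives $0 → loss $1224.
$6812: truthful gives $189, deviation gives $0 → loss $189.
$7402: same outcome either way → loss $0.
$6779: truthful gives $222, deviation gives $0 → loss $222.
$847: same outcome either way → loss $0.
$6311: truthful gives $690, deviation gives $0 → loss $690.
Maximum loss: $1832.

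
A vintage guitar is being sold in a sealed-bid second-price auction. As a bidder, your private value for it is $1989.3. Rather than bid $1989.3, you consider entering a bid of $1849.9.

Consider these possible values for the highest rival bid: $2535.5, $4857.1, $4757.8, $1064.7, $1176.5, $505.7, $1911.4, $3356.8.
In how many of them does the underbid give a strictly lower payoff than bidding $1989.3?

1

The deviation hurts exactly when the highest competing bid lies strictly between $1849.9 and $1989.3 — underbidding then forfeits a profitable win.
$2535.5: above both → same outcome either way.
$4857.1: above both → same outcome either way.
$4757.8: above both → same outcome either way.
$1064.7: below both → same outcome either way.
$1176.5: below both → same outcome either way.
$505.7: below both → same outcome either way.
$1911.4: inside the interval → strictly worse (loss $77.9).
$3356.8: above both → same outcome either way.
Count: 1.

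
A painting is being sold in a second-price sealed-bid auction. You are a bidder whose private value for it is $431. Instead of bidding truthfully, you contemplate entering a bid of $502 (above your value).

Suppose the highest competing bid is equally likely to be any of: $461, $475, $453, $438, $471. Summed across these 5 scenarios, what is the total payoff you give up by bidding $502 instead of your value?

$143

The deviation costs you only when the competing bid falls strictly between $431 and $502; elsewhere both bids give the same outcome.
$461: truthful payoff $0, deviation payoff −$30 → loss $30.
$475: truthful payoff $0, deviation payoff −$44 → loss $44.
$453: truthful payoff $0, deviation payoff −$22 → loss $22.
$438: truthful payoff $0, deviation payoff −$7 → loss $7.
$471: truthful payoff $0, deviation payoff −$40 → loss $40.
Total loss = $30 + $44 + $22 + $7 + $40 = $143.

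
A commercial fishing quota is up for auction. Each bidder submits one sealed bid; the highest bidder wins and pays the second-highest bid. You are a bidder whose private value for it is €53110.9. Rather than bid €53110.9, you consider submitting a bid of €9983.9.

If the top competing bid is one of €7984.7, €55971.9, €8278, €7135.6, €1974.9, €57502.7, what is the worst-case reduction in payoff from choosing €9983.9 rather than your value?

€0

€7984.7: same outcome either way → loss €0.
€55971.9: same outcome either way → loss €0.
€8278: same outcome either way → loss €0.
€7135.6: same outcome either way → loss €0.
€1974.9: same outcome either way → loss €0.
€57502.7: same outcome either way → loss €0.
Maximum loss: €0.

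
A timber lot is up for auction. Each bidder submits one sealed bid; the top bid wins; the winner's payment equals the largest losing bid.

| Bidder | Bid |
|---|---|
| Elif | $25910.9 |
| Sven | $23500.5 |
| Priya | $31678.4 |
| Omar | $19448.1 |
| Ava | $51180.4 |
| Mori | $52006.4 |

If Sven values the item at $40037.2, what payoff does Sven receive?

Highest bid: Mori at $52006.4, so Mori wins.
Second-highest bid: Ava at $51180.4 — that is the price the winner pays.
Sven did not win, so Sven pays nothing and receives nothing: payoff $0.

$0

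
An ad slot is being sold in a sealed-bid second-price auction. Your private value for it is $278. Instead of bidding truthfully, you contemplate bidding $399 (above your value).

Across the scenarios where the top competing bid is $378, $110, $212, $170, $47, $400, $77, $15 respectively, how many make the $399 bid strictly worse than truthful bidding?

The deviation hurts exactly when the highest competing bid lies strictly between $278 and $399 — overbidding then wins at a price above your value.
$378: inside the interval → strictly worse (loss $100).
$110: below both → same outcome either way.
$212: below both → same outcome either way.
$170: below both → same outcome either way.
$47: below both → same outcome either way.
$400: above both → same outcome either way.
$77: below both → same outcome either way.
$15: below both → same outcome either way.
Count: 1.

1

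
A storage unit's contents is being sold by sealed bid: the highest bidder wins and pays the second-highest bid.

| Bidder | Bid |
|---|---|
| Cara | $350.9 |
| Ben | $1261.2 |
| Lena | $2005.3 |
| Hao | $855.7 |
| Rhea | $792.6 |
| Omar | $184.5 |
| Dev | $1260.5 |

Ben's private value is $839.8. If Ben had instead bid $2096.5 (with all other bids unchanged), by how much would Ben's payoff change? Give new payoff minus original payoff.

−$1165.5

The highest bid among the other bidders is $2005.3; Ben's bid doesn't change that.
Original bid $1261.2: Ben is not highest (top rival bid is $2005.3); payoff $0.
Alternative bid $2096.5: Ben is highest, pays the top rival bid $2005.3; payoff $839.8 − $2005.3 = −$1165.5.
Change in payoff = −$1165.5 − ($0) = −$1165.5.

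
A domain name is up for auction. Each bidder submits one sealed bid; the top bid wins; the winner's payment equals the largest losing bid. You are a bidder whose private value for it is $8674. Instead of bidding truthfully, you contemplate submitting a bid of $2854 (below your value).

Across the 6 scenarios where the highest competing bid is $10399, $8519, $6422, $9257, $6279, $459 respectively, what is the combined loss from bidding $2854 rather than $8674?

The deviation costs you only when the competing bid falls strictly between $2854 and $8674; elsewhere both bids give the same outcome.
$10399: outcomes coincide → loss $0.
$8519: truthful payoff $155, deviation payoff $0 → loss $155.
$6422: truthful payoff $2252, deviation payoff $0 → loss $2252.
$9257: outcomes coincide → loss $0.
$6279: truthful payoff $2395, deviation payoff $0 → loss $2395.
$459: outcomes coincide → loss $0.
Total loss = $155 + $2252 + $2395 = $4802.
Truthful bidding weakly dominates here: raising your bid can only win items priced above your value, and lowering it can only forfeit items priced below.

$4802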